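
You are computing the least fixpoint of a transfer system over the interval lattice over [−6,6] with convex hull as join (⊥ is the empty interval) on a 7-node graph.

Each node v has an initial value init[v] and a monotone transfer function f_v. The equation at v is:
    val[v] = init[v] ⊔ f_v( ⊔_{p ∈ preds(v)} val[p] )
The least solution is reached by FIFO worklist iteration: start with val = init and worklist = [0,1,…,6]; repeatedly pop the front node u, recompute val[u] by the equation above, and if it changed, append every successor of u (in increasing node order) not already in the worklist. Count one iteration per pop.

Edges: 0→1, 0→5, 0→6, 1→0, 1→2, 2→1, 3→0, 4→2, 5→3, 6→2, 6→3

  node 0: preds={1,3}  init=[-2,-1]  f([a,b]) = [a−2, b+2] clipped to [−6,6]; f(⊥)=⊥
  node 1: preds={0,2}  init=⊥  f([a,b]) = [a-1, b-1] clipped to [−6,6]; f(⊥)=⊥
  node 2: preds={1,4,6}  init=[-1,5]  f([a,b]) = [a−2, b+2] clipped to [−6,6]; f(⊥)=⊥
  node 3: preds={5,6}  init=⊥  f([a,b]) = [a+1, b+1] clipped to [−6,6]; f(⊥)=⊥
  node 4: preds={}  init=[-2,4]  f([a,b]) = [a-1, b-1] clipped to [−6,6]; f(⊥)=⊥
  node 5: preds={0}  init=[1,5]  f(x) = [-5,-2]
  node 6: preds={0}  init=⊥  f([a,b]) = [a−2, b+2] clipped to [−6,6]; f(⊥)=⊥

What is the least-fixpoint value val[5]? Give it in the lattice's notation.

[-5,5]

Trace (20 dequeues):
  [1] u=0 | in ⊥ | out [-2,-1] | ==
  [2] u=1 | in [-2,5] | out [-3,4] | prev ⊥ | push {0}
  [3] u=2 | in [-3,4] | out [-5,6] | prev [-1,5] | push {1}
  [4] u=3 | in [1,5] | out [2,6] | prev ⊥ | push {}
  [5] u=4 | in ⊥ | out [-2,4] | ==
  [6] u=5 | in [-2,-1] | out [-5,5] | prev [1,5] | push {3}
  [7] u=6 | in [-2,-1] | out [-4,1] | prev ⊥ | push {2}
  [8] u=0 | in [-3,6] | out [-5,6] | prev [-2,-1] | push {5,6}
  [9] u=1 | in [-5,6] | out [-6,5] | prev [-3,4] | push {0}
  [10] u=3 | in [-5,5] | out [-4,6] | prev [2,6] | push {}
  [11] u=2 | in [-6,5] | out [-6,6] | prev [-5,6] | push {1}
  [12] u=5 | in [-5,6] | out [-5,5] | ==
  [13] u=6 | in [-5,6] | out [-6,6] | prev [-4,1] | push {2,3}
  [14] u=0 | in [-6,6] | out [-6,6] | prev [-5,6] | push {5,6}
  [15] u=1 | in [-6,6] | out [-6,5] | ==
  [16] u=2 | in [-6,6] | out [-6,6] | ==
  [17] u=3 | in [-6,6] | out [-5,6] | prev [-4,6] | push {0}
  [18] u=5 | in [-6,6] | out [-5,5] | ==
  [19] u=6 | in [-6,6] | out [-6,6] | ==
  [20] u=0 | in [-6,6] | out [-6,6] | ==

Converged values:
  [0] [-6,6]
  [1] [-6,5]
  [2] [-6,6]
  [3] [-5,6]
  [4] [-2,4]
  [5] [-5,5]
  [6] [-6,6]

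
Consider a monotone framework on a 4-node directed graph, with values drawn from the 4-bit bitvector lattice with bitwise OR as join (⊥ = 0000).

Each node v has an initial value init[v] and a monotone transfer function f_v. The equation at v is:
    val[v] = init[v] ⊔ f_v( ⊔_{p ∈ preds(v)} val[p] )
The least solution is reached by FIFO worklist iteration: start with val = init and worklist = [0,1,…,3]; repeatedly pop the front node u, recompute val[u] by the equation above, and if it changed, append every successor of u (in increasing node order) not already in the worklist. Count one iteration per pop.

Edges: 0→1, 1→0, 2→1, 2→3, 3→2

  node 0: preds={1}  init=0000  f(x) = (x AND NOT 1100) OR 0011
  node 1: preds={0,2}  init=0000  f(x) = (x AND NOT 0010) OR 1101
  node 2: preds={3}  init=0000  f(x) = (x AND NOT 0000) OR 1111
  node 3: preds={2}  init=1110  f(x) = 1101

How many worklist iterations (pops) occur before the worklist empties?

7

Iteration log — 7 steps:
  step 1. node 0  ⊔preds=0000  new=0011  old=0000  +wl: 
  step 2. node 1  ⊔preds=0011  new=1101  old=0000  +wl: 0
  step 3. node 2  ⊔preds=1110  new=1111  old=0000  +wl: 1
  step 4. node 3  ⊔preds=1111  new=1111  old=1110  +wl: 2
  step 5. node 0  ⊔preds=1101  new=0011  stable
  step 6. node 1  ⊔preds=1111  new=1101  stable
  step 7. node 2  ⊔preds=1111  new=1111  stable

Least fixpoint reached:
  node 0: 0011
  node 1: 1101
  node 2: 1111
  node 3: 1111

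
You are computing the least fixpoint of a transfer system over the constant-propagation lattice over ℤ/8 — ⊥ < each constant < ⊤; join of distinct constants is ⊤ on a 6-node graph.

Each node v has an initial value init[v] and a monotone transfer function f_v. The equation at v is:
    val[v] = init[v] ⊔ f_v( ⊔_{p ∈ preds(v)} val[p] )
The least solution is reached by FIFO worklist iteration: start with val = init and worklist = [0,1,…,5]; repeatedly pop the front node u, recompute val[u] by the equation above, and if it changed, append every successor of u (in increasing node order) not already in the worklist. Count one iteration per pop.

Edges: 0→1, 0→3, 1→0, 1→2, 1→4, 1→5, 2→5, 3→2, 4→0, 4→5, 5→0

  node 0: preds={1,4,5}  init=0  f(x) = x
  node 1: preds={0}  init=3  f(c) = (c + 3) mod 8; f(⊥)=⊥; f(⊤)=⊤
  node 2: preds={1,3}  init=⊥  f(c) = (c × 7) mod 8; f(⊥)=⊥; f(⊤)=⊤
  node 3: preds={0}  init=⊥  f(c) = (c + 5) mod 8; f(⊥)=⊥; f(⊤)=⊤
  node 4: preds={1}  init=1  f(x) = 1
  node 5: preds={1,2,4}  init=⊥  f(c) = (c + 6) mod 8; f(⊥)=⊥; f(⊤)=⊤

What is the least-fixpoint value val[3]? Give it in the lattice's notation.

Iteration log — 8 steps:
  step 1. node 0  ⊔preds=⊤  new=⊤  old=0  +wl: 
  step 2. node 1  ⊔preds=⊤  new=⊤  old=3  +wl: 0
  step 3. node 2  ⊔preds=⊤  new=⊤  old=⊥  +wl: 
  step 4. node 3  ⊔preds=⊤  new=⊤  old=⊥  +wl: 2
  step 5. node 4  ⊔preds=⊤  new=1  stable
  step 6. node 5  ⊔preds=⊤  new=⊤  old=⊥  +wl: 
  step 7. node 0  ⊔preds=⊤  new=⊤  stable
  step 8. node 2  ⊔preds=⊤  new=⊤  stable

Least fixpoint reached:
  node 0: ⊤
  node 1: ⊤
  node 2: ⊤
  node 3: ⊤
  node 4: 1
  node 5: ⊤

⊤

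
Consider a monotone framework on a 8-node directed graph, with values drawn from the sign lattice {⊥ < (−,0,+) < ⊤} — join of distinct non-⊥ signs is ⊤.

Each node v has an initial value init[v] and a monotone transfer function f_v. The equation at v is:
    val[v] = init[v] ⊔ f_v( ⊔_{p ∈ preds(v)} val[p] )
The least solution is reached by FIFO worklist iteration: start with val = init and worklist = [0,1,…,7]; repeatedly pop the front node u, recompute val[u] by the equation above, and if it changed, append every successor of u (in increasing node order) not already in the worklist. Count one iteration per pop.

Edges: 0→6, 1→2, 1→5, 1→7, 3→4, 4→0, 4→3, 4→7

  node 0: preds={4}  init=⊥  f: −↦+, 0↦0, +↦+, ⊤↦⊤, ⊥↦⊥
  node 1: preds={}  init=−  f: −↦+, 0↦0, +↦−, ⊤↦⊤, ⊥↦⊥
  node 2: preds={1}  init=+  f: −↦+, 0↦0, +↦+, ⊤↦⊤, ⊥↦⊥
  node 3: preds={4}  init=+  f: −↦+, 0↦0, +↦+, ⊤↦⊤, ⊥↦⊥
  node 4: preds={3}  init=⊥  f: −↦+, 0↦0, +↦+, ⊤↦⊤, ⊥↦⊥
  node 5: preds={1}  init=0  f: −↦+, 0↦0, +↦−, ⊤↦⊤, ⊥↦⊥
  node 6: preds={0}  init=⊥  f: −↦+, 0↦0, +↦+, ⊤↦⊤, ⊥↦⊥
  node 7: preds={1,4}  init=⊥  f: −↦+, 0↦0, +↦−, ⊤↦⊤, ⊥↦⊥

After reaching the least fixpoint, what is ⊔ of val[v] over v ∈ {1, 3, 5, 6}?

Worklist (11 pops):
  #1 pop 0: in=⊥ → ⊥ (no change)
  #2 pop 1: in=⊥ → − (no change)
  #3 pop 2: in=− → + (no change)
  #4 pop 3: in=⊥ → + (no change)
  #5 pop 4: in=+ → + (was ⊥); enqueue [0,3]
  #6 pop 5: in=− → ⊤ (was 0); enqueue []
  #7 pop 6: in=⊥ → ⊥ (no change)
  #8 pop 7: in=⊤ → ⊤ (was ⊥); enqueue []
  #9 pop 0: in=+ → + (was ⊥); enqueue [6]
  #10 pop 3: in=+ → + (no change)
  #11 pop 6: in=+ → + (was ⊥); enqueue []

Fixpoint:
  val[0] = +
  val[1] = −
  val[2] = +
  val[3] = +
  val[4] = +
  val[5] = ⊤
  val[6] = +
  val[7] = ⊤

⊤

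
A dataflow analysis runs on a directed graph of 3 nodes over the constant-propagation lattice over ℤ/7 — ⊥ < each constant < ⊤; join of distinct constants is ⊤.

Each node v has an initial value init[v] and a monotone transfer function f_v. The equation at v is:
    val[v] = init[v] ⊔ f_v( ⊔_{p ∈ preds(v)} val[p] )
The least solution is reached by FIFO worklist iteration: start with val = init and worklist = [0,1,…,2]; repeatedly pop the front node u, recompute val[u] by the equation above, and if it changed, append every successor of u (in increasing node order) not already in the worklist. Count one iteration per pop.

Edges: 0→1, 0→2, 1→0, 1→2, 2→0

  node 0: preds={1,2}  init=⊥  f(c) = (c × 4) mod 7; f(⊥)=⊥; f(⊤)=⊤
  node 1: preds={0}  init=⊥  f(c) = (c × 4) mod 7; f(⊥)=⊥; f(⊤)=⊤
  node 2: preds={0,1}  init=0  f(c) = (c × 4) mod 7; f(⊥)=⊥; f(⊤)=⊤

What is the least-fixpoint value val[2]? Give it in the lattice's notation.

0

Worklist (4 pops):
  #1 pop 0: in=0 → 0 (was ⊥); enqueue []
  #2 pop 1: in=0 → 0 (was ⊥); enqueue [0]
  #3 pop 2: in=0 → 0 (no change)
  #4 pop 0: in=0 → 0 (no change)

Fixpoint:
  val[0] = 0
  val[1] = 0
  val[2] = 0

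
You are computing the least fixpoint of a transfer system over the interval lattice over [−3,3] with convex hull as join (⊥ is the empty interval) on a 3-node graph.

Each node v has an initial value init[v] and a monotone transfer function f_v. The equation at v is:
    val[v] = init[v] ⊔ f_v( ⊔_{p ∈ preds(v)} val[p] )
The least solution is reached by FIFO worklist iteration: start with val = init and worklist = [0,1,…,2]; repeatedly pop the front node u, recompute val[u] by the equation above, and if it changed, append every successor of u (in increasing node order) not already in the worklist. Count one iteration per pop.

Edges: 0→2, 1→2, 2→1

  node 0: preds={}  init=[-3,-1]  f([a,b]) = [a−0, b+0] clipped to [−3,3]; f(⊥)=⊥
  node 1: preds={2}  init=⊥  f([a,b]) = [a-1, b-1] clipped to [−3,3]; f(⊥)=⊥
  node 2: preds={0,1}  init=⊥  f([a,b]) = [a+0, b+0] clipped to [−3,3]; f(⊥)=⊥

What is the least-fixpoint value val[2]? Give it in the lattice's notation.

[-3,-1]

Worklist (5 pops):
  #1 pop 0: in=⊥ → [-3,-1] (no change)
  #2 pop 1: in=⊥ → ⊥ (no change)
  #3 pop 2: in=[-3,-1] → [-3,-1] (was ⊥); enqueue [1]
  #4 pop 1: in=[-3,-1] → [-3,-2] (was ⊥); enqueue [2]
  #5 pop 2: in=[-3,-1] → [-3,-1] (no change)

Fixpoint:
  val[0] = [-3,-1]
  val[1] = [-3,-2]
  val[2] = [-3,-1]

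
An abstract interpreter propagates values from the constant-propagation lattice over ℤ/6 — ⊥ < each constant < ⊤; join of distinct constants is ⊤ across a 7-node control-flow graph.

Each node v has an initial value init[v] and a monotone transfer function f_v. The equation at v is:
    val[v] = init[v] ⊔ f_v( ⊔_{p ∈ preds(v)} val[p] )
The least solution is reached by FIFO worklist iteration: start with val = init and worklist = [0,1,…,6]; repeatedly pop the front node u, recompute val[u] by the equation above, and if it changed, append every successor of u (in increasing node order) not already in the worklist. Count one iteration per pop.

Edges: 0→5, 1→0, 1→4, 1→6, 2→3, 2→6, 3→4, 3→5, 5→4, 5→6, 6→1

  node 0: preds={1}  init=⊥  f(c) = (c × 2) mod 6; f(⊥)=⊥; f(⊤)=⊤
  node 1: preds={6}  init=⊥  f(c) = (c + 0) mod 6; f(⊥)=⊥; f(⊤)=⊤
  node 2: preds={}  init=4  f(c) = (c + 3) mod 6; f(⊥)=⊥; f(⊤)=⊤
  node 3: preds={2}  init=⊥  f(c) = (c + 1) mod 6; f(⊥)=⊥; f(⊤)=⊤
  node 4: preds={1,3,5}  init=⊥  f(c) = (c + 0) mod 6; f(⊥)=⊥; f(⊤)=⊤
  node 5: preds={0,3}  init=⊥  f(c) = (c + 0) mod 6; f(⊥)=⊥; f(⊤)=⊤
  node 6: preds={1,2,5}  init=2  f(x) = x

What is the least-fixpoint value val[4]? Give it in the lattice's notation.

⊤

Iteration log — 15 steps:
  step 1. node 0  ⊔preds=⊥  new=⊥  stable
  step 2. node 1  ⊔preds=2  new=2  old=⊥  +wl: 0
  step 3. node 2  ⊔preds=⊥  new=4  stable
  step 4. node 3  ⊔preds=4  new=5  old=⊥  +wl: 
  step 5. node 4  ⊔preds=⊤  new=⊤  old=⊥  +wl: 
  step 6. node 5  ⊔preds=5  new=5  old=⊥  +wl: 4
  step 7. node 6  ⊔preds=⊤  new=⊤  old=2  +wl: 1
  step 8. node 0  ⊔preds=2  new=4  old=⊥  +wl: 5
  step 9. node 4  ⊔preds=⊤  new=⊤  stable
  step 10. node 1  ⊔preds=⊤  new=⊤  old=2  +wl: 0,4,6
  step 11. node 5  ⊔preds=⊤  new=⊤  old=5  +wl: 
  step 12. node 0  ⊔preds=⊤  new=⊤  old=4  +wl: 5
  step 13. node 4  ⊔preds=⊤  new=⊤  stable
  step 14. node 6  ⊔preds=⊤  new=⊤  stable
  step 15. node 5  ⊔preds=⊤  new=⊤  stable

Least fixpoint reached:
  node 0: ⊤
  node 1: ⊤
  node 2: 4
  node 3: 5
  node 4: ⊤
  node 5: ⊤
  node 6: ⊤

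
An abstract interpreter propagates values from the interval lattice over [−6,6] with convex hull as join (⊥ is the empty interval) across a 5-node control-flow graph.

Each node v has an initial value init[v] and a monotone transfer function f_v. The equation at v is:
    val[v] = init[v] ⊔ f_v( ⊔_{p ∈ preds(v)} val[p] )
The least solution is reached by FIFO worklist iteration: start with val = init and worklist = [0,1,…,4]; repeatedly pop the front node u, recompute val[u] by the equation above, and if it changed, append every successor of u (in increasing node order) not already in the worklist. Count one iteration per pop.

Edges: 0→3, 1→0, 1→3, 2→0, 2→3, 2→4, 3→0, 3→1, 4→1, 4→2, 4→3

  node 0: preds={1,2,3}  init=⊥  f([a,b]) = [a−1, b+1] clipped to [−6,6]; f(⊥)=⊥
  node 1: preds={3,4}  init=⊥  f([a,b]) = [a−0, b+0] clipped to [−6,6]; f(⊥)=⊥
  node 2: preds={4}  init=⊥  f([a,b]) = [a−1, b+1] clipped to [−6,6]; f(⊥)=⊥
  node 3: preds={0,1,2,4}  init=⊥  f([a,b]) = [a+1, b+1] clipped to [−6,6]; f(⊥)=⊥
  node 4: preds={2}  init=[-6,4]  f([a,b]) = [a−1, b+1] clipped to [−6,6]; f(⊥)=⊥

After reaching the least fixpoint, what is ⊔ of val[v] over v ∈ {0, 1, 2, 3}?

[-6,6]

Worklist (11 pops):
  #1 pop 0: in=⊥ → ⊥ (no change)
  #2 pop 1: in=[-6,4] → [-6,4] (was ⊥); enqueue [0]
  #3 pop 2: in=[-6,4] → [-6,5] (was ⊥); enqueue []
  #4 pop 3: in=[-6,5] → [-5,6] (was ⊥); enqueue [1]
  #5 pop 4: in=[-6,5] → [-6,6] (was [-6,4]); enqueue [2,3]
  #6 pop 0: in=[-6,6] → [-6,6] (was ⊥); enqueue []
  #7 pop 1: in=[-6,6] → [-6,6] (was [-6,4]); enqueue [0]
  #8 pop 2: in=[-6,6] → [-6,6] (was [-6,5]); enqueue [4]
  #9 pop 3: in=[-6,6] → [-5,6] (no change)
  #10 pop 0: in=[-6,6] → [-6,6] (no change)
  #11 pop 4: in=[-6,6] → [-6,6] (no change)

Fixpoint:
  val[0] = [-6,6]
  val[1] = [-6,6]
  val[2] = [-6,6]
  val[3] = [-5,6]
  val[4] = [-6,6]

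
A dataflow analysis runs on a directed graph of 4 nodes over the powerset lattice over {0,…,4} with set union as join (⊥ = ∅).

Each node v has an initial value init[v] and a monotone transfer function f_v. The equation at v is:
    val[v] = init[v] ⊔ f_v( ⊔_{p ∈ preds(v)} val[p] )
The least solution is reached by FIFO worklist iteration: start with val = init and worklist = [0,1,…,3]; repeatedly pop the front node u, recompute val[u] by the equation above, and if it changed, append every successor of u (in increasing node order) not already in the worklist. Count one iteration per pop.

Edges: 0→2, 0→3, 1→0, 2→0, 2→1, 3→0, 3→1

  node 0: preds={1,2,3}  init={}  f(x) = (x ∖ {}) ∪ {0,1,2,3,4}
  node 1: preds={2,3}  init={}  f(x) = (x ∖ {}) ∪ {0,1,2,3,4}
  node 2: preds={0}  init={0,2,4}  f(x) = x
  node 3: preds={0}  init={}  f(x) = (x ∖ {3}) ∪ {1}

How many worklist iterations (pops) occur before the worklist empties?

6

Iteration log — 6 steps:
  step 1. node 0  ⊔preds={0,2,4}  new={0,1,2,3,4}  old={}  +wl: 
  step 2. node 1  ⊔preds={0,2,4}  new={0,1,2,3,4}  old={}  +wl: 0
  step 3. node 2  ⊔preds={0,1,2,3,4}  new={0,1,2,3,4}  old={0,2,4}  +wl: 1
  step 4. node 3  ⊔preds={0,1,2,3,4}  new={0,1,2,4}  old={}  +wl: 
  step 5. node 0  ⊔preds={0,1,2,3,4}  new={0,1,2,3,4}  stable
  step 6. node 1  ⊔preds={0,1,2,3,4}  new={0,1,2,3,4}  stable

Least fixpoint reached:
  node 0: {0,1,2,3,4}
  node 1: {0,1,2,3,4}
  node 2: {0,1,2,3,4}
  node 3: {0,1,2,4}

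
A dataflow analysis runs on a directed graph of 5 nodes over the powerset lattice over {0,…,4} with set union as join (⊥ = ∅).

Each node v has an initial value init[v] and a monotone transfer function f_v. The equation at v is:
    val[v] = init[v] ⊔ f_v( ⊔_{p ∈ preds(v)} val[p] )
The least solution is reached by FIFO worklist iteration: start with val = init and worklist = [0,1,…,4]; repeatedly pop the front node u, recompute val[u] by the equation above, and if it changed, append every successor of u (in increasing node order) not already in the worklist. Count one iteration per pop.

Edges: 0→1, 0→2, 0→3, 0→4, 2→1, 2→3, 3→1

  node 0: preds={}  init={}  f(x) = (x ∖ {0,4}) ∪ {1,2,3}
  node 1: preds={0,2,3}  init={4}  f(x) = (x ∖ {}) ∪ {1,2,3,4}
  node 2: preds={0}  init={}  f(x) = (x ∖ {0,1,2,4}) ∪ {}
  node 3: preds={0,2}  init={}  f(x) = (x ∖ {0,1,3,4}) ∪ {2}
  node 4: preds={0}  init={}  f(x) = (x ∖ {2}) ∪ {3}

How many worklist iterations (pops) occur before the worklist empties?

6

Worklist (6 pops):
  #1 pop 0: in={} → {1,2,3} (was {}); enqueue []
  #2 pop 1: in={1,2,3} → {1,2,3,4} (was {4}); enqueue []
  #3 pop 2: in={1,2,3} → {3} (was {}); enqueue [1]
  #4 pop 3: in={1,2,3} → {2} (was {}); enqueue []
  #5 pop 4: in={1,2,3} → {1,3} (was {}); enqueue []
  #6 pop 1: in={1,2,3} → {1,2,3,4} (no change)

Fixpoint:
  val[0] = {1,2,3}
  val[1] = {1,2,3,4}
  val[2] = {3}
  val[3] = {2}
  val[4] = {1,3}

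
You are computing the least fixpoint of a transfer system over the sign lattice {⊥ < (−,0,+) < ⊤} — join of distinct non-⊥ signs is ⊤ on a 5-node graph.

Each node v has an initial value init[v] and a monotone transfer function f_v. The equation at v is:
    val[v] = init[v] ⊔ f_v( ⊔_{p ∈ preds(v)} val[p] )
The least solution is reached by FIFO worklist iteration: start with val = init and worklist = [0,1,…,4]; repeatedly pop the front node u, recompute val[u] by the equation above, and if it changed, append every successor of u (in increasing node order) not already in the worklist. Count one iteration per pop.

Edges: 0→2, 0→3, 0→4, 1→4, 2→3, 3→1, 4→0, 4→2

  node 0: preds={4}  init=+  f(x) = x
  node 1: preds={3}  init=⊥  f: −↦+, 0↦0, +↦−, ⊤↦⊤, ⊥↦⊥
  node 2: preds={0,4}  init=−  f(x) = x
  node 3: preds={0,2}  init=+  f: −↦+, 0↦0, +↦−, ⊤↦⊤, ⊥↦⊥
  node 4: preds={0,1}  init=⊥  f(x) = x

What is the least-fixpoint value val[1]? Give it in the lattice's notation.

Trace (10 dequeues):
  [1] u=0 | in ⊥ | out + | ==
  [2] u=1 | in + | out − | prev ⊥ | push {}
  [3] u=2 | in + | out ⊤ | prev − | push {}
  [4] u=3 | in ⊤ | out ⊤ | prev + | push {1}
  [5] u=4 | in ⊤ | out ⊤ | prev ⊥ | push {0,2}
  [6] u=1 | in ⊤ | out ⊤ | prev − | push {4}
  [7] u=0 | in ⊤ | out ⊤ | prev + | push {3}
  [8] u=2 | in ⊤ | out ⊤ | ==
  [9] u=4 | in ⊤ | out ⊤ | ==
  [10] u=3 | in ⊤ | out ⊤ | ==

Converged values:
  [0] ⊤
  [1] ⊤
  [2] ⊤
  [3] ⊤
  [4] ⊤

⊤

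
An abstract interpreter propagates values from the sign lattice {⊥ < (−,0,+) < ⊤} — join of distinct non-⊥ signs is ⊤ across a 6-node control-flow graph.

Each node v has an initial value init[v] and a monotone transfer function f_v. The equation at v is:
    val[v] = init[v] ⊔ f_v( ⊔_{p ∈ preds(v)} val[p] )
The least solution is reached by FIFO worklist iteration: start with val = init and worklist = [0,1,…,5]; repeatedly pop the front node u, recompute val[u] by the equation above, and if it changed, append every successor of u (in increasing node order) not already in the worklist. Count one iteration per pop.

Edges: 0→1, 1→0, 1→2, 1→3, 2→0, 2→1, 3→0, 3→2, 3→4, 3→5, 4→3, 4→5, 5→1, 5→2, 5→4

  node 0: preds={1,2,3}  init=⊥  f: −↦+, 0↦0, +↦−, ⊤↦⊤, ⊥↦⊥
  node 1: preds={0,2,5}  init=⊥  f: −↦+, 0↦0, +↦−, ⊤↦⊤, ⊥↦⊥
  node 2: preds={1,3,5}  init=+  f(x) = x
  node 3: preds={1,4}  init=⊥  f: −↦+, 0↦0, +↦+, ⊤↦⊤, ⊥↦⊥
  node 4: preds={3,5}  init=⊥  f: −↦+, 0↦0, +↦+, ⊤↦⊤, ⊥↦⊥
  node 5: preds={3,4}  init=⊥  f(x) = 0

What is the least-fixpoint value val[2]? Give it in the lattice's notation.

Trace (11 dequeues):
  [1] u=0 | in + | out − | prev ⊥ | push {}
  [2] u=1 | in ⊤ | out ⊤ | prev ⊥ | push {0}
  [3] u=2 | in ⊤ | out ⊤ | prev + | push {1}
  [4] u=3 | in ⊤ | out ⊤ | prev ⊥ | push {2}
  [5] u=4 | in ⊤ | out ⊤ | prev ⊥ | push {3}
  [6] u=5 | in ⊤ | out 0 | prev ⊥ | push {4}
  [7] u=0 | in ⊤ | out ⊤ | prev − | push {}
  [8] u=1 | in ⊤ | out ⊤ | ==
  [9] u=2 | in ⊤ | out ⊤ | ==
  [10] u=3 | in ⊤ | out ⊤ | ==
  [11] u=4 | in ⊤ | out ⊤ | ==

Converged values:
  [0] ⊤
  [1] ⊤
  [2] ⊤
  [3] ⊤
  [4] ⊤
  [5] 0

⊤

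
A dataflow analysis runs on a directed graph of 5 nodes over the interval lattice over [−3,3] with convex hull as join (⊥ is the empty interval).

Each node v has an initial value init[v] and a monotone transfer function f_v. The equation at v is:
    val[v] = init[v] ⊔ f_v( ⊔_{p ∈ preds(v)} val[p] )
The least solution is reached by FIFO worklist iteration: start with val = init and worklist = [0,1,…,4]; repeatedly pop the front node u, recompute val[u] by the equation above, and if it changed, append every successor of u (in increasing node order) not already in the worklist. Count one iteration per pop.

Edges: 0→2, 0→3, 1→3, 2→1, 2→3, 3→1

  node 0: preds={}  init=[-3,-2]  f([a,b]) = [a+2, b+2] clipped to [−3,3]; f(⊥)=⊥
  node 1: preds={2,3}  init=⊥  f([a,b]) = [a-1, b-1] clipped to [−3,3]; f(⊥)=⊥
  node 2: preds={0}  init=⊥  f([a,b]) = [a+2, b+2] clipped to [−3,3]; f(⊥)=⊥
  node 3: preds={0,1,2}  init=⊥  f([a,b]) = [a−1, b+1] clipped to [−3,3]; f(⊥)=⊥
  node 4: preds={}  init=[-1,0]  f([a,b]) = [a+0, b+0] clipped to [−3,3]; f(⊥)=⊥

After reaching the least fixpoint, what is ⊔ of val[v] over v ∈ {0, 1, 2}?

[-3,0]

Iteration log — 7 steps:
  step 1. node 0  ⊔preds=⊥  new=[-3,-2]  stable
  step 2. node 1  ⊔preds=⊥  new=⊥  stable
  step 3. node 2  ⊔preds=[-3,-2]  new=[-1,0]  old=⊥  +wl: 1
  step 4. node 3  ⊔preds=[-3,0]  new=[-3,1]  old=⊥  +wl: 
  step 5. node 4  ⊔preds=⊥  new=[-1,0]  stable
  step 6. node 1  ⊔preds=[-3,1]  new=[-3,0]  old=⊥  +wl: 3
  step 7. node 3  ⊔preds=[-3,0]  new=[-3,1]  stable

Least fixpoint reached:
  node 0: [-3,-2]
  node 1: [-3,0]
  node 2: [-1,0]
  node 3: [-3,1]
  node 4: [-1,0]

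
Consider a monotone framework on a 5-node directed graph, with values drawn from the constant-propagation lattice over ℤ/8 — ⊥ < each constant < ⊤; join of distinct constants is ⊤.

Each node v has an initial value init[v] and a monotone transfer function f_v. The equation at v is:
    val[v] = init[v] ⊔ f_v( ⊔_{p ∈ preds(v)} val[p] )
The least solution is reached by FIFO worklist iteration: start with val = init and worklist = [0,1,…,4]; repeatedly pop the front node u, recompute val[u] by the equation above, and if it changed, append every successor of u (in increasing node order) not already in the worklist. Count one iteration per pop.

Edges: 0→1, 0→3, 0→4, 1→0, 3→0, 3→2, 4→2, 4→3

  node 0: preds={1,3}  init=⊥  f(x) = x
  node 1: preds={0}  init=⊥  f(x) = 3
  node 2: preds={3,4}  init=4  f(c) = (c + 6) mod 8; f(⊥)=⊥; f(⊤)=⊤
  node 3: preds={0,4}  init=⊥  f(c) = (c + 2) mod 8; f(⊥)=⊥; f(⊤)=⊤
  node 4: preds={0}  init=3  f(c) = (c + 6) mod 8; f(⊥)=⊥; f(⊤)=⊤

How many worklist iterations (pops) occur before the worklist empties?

13

Worklist (13 pops):
  #1 pop 0: in=⊥ → ⊥ (no change)
  #2 pop 1: in=⊥ → 3 (was ⊥); enqueue [0]
  #3 pop 2: in=3 → ⊤ (was 4); enqueue []
  #4 pop 3: in=3 → 5 (was ⊥); enqueue [2]
  #5 pop 4: in=⊥ → 3 (no change)
  #6 pop 0: in=⊤ → ⊤ (was ⊥); enqueue [1,3,4]
  #7 pop 2: in=⊤ → ⊤ (no change)
  #8 pop 1: in=⊤ → 3 (no change)
  #9 pop 3: in=⊤ → ⊤ (was 5); enqueue [0,2]
  #10 pop 4: in=⊤ → ⊤ (was 3); enqueue [3]
  #11 pop 0: in=⊤ → ⊤ (no change)
  #12 pop 2: in=⊤ → ⊤ (no change)
  #13 pop 3: in=⊤ → ⊤ (no change)

Fixpoint:
  val[0] = ⊤
  val[1] = 3
  val[2] = ⊤
  val[3] = ⊤
  val[4] = ⊤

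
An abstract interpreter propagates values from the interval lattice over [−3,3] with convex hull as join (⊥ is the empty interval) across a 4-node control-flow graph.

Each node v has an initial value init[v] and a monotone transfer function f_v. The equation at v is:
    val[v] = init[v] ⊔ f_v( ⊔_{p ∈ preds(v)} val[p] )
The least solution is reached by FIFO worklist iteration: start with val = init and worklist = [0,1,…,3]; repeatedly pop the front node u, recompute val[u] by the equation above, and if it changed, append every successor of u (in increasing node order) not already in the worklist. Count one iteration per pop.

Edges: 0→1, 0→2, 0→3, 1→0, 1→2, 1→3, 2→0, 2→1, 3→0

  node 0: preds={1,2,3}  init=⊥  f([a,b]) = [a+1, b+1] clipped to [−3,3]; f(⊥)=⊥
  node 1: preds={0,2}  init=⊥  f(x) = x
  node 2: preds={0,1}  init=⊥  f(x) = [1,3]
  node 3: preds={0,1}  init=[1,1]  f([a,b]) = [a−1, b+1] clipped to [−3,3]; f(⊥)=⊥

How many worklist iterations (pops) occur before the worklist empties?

12

Iteration log — 12 steps:
  step 1. node 0  ⊔preds=[1,1]  new=[2,2]  old=⊥  +wl: 
  step 2. node 1  ⊔preds=[2,2]  new=[2,2]  old=⊥  +wl: 0
  step 3. node 2  ⊔preds=[2,2]  new=[1,3]  old=⊥  +wl: 1
  step 4. node 3  ⊔preds=[2,2]  new=[1,3]  old=[1,1]  +wl: 
  step 5. node 0  ⊔preds=[1,3]  new=[2,3]  old=[2,2]  +wl: 2,3
  step 6. node 1  ⊔preds=[1,3]  new=[1,3]  old=[2,2]  +wl: 0
  step 7. node 2  ⊔preds=[1,3]  new=[1,3]  stable
  step 8. node 3  ⊔preds=[1,3]  new=[0,3]  old=[1,3]  +wl: 
  step 9. node 0  ⊔preds=[0,3]  new=[1,3]  old=[2,3]  +wl: 1,2,3
  step 10. node 1  ⊔preds=[1,3]  new=[1,3]  stable
  step 11. node 2  ⊔preds=[1,3]  new=[1,3]  stable
  step 12. node 3  ⊔preds=[1,3]  new=[0,3]  stable

Least fixpoint reached:
  node 0: [1,3]
  node 1: [1,3]
  node 2: [1,3]
  node 3: [0,3]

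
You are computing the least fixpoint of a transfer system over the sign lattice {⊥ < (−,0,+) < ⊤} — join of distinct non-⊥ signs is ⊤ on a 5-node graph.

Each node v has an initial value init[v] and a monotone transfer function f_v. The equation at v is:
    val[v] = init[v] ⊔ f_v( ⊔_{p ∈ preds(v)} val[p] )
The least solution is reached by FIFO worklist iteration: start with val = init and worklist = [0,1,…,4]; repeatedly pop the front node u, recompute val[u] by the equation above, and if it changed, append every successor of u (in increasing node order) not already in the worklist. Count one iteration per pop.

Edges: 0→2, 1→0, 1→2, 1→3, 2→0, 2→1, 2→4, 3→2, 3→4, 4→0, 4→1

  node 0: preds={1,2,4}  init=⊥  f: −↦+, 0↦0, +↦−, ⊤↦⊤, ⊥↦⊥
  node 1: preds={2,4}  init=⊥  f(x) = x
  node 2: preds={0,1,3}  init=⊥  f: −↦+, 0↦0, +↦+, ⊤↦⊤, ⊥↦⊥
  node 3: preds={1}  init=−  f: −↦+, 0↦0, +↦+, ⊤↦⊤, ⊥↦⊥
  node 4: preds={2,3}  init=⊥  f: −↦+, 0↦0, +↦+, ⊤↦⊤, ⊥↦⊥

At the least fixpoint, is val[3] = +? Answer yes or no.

Worklist (13 pops):
  #1 pop 0: in=⊥ → ⊥ (no change)
  #2 pop 1: in=⊥ → ⊥ (no change)
  #3 pop 2: in=− → + (was ⊥); enqueue [0,1]
  #4 pop 3: in=⊥ → − (no change)
  #5 pop 4: in=⊤ → ⊤ (was ⊥); enqueue []
  #6 pop 0: in=⊤ → ⊤ (was ⊥); enqueue [2]
  #7 pop 1: in=⊤ → ⊤ (was ⊥); enqueue [0,3]
  #8 pop 2: in=⊤ → ⊤ (was +); enqueue [1,4]
  #9 pop 0: in=⊤ → ⊤ (no change)
  #10 pop 3: in=⊤ → ⊤ (was −); enqueue [2]
  #11 pop 1: in=⊤ → ⊤ (no change)
  #12 pop 4: in=⊤ → ⊤ (no change)
  #13 pop 2: in=⊤ → ⊤ (no change)

Fixpoint:
  val[0] = ⊤
  val[1] = ⊤
  val[2] = ⊤
  val[3] = ⊤
  val[4] = ⊤

no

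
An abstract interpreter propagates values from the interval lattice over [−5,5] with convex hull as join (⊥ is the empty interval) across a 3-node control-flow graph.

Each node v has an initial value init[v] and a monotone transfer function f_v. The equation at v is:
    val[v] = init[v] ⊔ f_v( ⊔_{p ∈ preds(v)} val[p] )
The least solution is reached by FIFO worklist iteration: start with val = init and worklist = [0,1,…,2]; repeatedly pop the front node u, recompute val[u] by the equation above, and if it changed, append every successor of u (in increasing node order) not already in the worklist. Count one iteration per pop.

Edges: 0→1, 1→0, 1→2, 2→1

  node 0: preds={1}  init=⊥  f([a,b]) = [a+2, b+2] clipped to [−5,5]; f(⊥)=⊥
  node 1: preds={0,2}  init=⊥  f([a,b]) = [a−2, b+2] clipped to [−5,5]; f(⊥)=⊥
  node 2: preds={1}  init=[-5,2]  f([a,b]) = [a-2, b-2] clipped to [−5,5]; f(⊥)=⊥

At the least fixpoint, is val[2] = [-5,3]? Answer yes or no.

yes

Worklist (8 pops):
  #1 pop 0: in=⊥ → ⊥ (no change)
  #2 pop 1: in=[-5,2] → [-5,4] (was ⊥); enqueue [0]
  #3 pop 2: in=[-5,4] → [-5,2] (no change)
  #4 pop 0: in=[-5,4] → [-3,5] (was ⊥); enqueue [1]
  #5 pop 1: in=[-5,5] → [-5,5] (was [-5,4]); enqueue [0,2]
  #6 pop 0: in=[-5,5] → [-3,5] (no change)
  #7 pop 2: in=[-5,5] → [-5,3] (was [-5,2]); enqueue [1]
  #8 pop 1: in=[-5,5] → [-5,5] (no change)

Fixpoint:
  val[0] = [-3,5]
  val[1] = [-5,5]
  val[2] = [-5,3]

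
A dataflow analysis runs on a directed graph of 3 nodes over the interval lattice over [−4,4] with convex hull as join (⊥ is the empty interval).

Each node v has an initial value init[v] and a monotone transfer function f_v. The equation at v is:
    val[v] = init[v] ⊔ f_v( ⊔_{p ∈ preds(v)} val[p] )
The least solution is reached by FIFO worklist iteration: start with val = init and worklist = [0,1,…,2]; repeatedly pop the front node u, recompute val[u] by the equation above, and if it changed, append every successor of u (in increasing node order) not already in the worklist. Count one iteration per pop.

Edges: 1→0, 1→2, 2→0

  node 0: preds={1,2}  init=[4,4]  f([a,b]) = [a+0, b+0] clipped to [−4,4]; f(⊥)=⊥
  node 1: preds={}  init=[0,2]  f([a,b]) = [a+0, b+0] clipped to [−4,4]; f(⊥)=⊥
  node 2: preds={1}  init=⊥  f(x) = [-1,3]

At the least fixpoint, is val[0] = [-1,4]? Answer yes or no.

yes

Trace (4 dequeues):
  [1] u=0 | in [0,2] | out [0,4] | prev [4,4] | push {}
  [2] u=1 | in ⊥ | out [0,2] | ==
  [3] u=2 | in [0,2] | out [-1,3] | prev ⊥ | push {0}
  [4] u=0 | in [-1,3] | out [-1,4] | prev [0,4] | push {}

Converged values:
  [0] [-1,4]
  [1] [0,2]
  [2] [-1,3]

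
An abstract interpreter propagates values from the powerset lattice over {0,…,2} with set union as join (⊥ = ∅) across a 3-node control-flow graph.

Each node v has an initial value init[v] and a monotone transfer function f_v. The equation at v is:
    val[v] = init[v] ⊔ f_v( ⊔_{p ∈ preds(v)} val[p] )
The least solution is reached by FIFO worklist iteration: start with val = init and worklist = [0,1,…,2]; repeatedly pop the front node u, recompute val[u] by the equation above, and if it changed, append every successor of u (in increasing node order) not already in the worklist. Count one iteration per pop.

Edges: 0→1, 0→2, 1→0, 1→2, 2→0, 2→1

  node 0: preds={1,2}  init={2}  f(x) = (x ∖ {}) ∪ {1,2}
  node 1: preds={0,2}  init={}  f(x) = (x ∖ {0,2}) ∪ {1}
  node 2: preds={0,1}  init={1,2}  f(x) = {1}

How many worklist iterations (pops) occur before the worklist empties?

Iteration log — 4 steps:
  step 1. node 0  ⊔preds={1,2}  new={1,2}  old={2}  +wl: 
  step 2. node 1  ⊔preds={1,2}  new={1}  old={}  +wl: 0
  step 3. node 2  ⊔preds={1,2}  new={1,2}  stable
  step 4. node 0  ⊔preds={1,2}  new={1,2}  stable

Least fixpoint reached:
  node 0: {1,2}
  node 1: {1}
  node 2: {1,2}

4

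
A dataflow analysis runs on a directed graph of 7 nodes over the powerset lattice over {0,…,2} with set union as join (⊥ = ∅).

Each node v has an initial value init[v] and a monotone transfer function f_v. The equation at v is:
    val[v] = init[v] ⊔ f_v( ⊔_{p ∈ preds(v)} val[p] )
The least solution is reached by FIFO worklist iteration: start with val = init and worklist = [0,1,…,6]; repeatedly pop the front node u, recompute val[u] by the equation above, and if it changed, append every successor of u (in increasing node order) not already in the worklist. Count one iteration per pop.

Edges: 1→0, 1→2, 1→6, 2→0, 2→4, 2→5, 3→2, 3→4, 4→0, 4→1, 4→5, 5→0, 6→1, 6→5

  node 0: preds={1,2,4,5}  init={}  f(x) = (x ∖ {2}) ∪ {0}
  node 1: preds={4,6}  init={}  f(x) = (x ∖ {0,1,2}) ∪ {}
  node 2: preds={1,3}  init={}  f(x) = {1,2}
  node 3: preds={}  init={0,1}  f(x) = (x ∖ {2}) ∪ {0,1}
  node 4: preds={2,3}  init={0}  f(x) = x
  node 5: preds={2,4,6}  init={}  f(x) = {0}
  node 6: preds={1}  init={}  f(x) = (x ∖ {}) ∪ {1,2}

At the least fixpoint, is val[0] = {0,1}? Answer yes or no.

Worklist (10 pops):
  #1 pop 0: in={0} → {0} (was {}); enqueue []
  #2 pop 1: in={0} → {} (no change)
  #3 pop 2: in={0,1} → {1,2} (was {}); enqueue [0]
  #4 pop 3: in={} → {0,1} (no change)
  #5 pop 4: in={0,1,2} → {0,1,2} (was {0}); enqueue [1]
  #6 pop 5: in={0,1,2} → {0} (was {}); enqueue []
  #7 pop 6: in={} → {1,2} (was {}); enqueue [5]
  #8 pop 0: in={0,1,2} → {0,1} (was {0}); enqueue []
  #9 pop 1: in={0,1,2} → {} (no change)
  #10 pop 5: in={0,1,2} → {0} (no change)

Fixpoint:
  val[0] = {0,1}
  val[1] = {}
  val[2] = {1,2}
  val[3] = {0,1}
  val[4] = {0,1,2}
  val[5] = {0}
  val[6] = {1,2}

yes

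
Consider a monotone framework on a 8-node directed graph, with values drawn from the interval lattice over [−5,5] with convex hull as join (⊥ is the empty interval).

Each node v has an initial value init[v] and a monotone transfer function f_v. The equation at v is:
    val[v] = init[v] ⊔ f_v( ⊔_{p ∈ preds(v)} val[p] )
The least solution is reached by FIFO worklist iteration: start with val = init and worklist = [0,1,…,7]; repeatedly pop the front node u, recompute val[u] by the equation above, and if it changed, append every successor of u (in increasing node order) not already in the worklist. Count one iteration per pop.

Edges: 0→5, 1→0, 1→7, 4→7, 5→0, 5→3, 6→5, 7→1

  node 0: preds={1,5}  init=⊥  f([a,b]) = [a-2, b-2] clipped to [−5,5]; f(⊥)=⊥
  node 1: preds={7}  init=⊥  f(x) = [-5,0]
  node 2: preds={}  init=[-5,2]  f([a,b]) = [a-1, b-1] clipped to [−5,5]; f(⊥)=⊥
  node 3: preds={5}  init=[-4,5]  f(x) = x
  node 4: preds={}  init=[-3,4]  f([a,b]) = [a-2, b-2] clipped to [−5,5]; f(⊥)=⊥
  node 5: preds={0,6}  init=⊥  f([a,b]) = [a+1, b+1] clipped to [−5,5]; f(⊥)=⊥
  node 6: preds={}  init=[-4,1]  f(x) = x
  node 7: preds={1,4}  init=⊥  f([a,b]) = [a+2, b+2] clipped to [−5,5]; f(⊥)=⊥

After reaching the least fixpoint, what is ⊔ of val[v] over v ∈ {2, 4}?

Worklist (14 pops):
  #1 pop 0: in=⊥ → ⊥ (no change)
  #2 pop 1: in=⊥ → [-5,0] (was ⊥); enqueue [0]
  #3 pop 2: in=⊥ → [-5,2] (no change)
  #4 pop 3: in=⊥ → [-4,5] (no change)
  #5 pop 4: in=⊥ → [-3,4] (no change)
  #6 pop 5: in=[-4,1] → [-3,2] (was ⊥); enqueue [3]
  #7 pop 6: in=⊥ → [-4,1] (no change)
  #8 pop 7: in=[-5,4] → [-3,5] (was ⊥); enqueue [1]
  #9 pop 0: in=[-5,2] → [-5,0] (was ⊥); enqueue [5]
  #10 pop 3: in=[-3,2] → [-4,5] (no change)
  #11 pop 1: in=[-3,5] → [-5,0] (no change)
  #12 pop 5: in=[-5,1] → [-4,2] (was [-3,2]); enqueue [0,3]
  #13 pop 0: in=[-5,2] → [-5,0] (no change)
  #14 pop 3: in=[-4,2] → [-4,5] (no change)

Fixpoint:
  val[0] = [-5,0]
  val[1] = [-5,0]
  val[2] = [-5,2]
  val[3] = [-4,5]
  val[4] = [-3,4]
  val[5] = [-4,2]
  val[6] = [-4,1]
  val[7] = [-3,5]

[-5,4]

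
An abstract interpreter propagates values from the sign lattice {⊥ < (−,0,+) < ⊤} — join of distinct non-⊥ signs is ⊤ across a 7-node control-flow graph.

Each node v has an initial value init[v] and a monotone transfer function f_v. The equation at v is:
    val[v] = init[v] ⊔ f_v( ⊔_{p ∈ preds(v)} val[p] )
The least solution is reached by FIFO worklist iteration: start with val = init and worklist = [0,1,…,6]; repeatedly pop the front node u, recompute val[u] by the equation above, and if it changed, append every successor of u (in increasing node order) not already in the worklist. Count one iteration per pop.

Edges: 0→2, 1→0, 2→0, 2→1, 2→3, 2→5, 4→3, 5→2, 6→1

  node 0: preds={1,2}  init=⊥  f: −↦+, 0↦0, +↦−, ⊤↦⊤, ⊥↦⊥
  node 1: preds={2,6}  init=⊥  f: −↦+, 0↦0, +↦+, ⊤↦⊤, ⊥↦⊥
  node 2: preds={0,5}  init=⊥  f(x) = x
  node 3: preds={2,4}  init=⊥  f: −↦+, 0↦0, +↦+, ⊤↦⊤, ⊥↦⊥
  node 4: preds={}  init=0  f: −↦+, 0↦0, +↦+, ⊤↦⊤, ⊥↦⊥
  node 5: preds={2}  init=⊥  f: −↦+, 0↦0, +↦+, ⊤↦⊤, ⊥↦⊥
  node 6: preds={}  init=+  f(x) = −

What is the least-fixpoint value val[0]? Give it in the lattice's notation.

⊤

Iteration log — 20 steps:
  step 1. node 0  ⊔preds=⊥  new=⊥  stable
  step 2. node 1  ⊔preds=+  new=+  old=⊥  +wl: 0
  step 3. node 2  ⊔preds=⊥  new=⊥  stable
  step 4. node 3  ⊔preds=0  new=0  old=⊥  +wl: 
  step 5. node 4  ⊔preds=⊥  new=0  stable
  step 6. node 5  ⊔preds=⊥  new=⊥  stable
  step 7. node 6  ⊔preds=⊥  new=⊤  old=+  +wl: 1
  step 8. node 0  ⊔preds=+  new=−  old=⊥  +wl: 2
  step 9. node 1  ⊔preds=⊤  new=⊤  old=+  +wl: 0
  step 10. node 2  ⊔preds=−  new=−  old=⊥  +wl: 1,3,5
  step 11. node 0  ⊔preds=⊤  new=⊤  old=−  +wl: 2
  step 12. node 1  ⊔preds=⊤  new=⊤  stable
  step 13. node 3  ⊔preds=⊤  new=⊤  old=0  +wl: 
  step 14. node 5  ⊔preds=−  new=+  old=⊥  +wl: 
  step 15. node 2  ⊔preds=⊤  new=⊤  old=−  +wl: 0,1,3,5
  step 16. node 0  ⊔preds=⊤  new=⊤  stable
  step 17. node 1  ⊔preds=⊤  new=⊤  stable
  step 18. node 3  ⊔preds=⊤  new=⊤  stable
  step 19. node 5  ⊔preds=⊤  new=⊤  old=+  +wl: 2
  step 20. node 2  ⊔preds=⊤  new=⊤  stable

Least fixpoint reached:
  node 0: ⊤
  node 1: ⊤
  node 2: ⊤
  node 3: ⊤
  node 4: 0
  node 5: ⊤
  node 6: ⊤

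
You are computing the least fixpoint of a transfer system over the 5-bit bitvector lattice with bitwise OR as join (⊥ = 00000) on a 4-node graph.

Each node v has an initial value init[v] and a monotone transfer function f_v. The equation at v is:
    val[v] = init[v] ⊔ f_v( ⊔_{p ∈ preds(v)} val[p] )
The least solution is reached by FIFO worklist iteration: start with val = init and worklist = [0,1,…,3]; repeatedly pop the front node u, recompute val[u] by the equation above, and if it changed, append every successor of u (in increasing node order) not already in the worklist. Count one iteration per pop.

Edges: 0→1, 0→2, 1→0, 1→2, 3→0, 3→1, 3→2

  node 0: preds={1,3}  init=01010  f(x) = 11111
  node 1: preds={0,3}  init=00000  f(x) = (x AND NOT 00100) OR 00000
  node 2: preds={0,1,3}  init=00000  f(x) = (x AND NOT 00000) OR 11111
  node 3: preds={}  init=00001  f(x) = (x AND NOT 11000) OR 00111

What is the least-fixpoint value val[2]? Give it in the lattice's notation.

11111

Trace (7 dequeues):
  [1] u=0 | in 00001 | out 11111 | prev 01010 | push {}
  [2] u=1 | in 11111 | out 11011 | prev 00000 | push {0}
  [3] u=2 | in 11111 | out 11111 | prev 00000 | push {}
  [4] u=3 | in 00000 | out 00111 | prev 00001 | push {1,2}
  [5] u=0 | in 11111 | out 11111 | ==
  [6] u=1 | in 11111 | out 11011 | ==
  [7] u=2 | in 11111 | out 11111 | ==

Converged values:
  [0] 11111
  [1] 11011
  [2] 11111
  [3] 00111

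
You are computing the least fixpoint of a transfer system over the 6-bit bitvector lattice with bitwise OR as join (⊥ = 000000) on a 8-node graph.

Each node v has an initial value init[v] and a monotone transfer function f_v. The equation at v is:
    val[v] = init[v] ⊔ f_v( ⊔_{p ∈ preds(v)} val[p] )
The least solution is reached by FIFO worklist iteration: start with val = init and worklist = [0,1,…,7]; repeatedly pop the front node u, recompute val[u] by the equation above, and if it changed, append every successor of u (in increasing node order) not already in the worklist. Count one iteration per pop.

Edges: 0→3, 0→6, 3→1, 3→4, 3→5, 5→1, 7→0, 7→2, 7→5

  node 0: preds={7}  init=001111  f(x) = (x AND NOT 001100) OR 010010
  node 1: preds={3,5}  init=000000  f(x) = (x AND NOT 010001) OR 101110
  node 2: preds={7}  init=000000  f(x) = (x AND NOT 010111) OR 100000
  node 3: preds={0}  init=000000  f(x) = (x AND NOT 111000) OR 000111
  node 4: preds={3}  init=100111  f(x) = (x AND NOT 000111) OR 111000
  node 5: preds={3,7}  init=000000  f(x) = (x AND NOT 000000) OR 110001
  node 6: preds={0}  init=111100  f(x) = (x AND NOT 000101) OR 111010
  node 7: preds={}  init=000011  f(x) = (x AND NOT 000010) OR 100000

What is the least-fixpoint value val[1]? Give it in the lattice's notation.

Iteration log — 14 steps:
  step 1. node 0  ⊔preds=000011  new=011111  old=001111  +wl: 
  step 2. node 1  ⊔preds=000000  new=101110  old=000000  +wl: 
  step 3. node 2  ⊔preds=000011  new=100000  old=000000  +wl: 
  step 4. node 3  ⊔preds=011111  new=000111  old=000000  +wl: 1
  step 5. node 4  ⊔preds=000111  new=111111  old=100111  +wl: 
  step 6. node 5  ⊔preds=000111  new=110111  old=000000  +wl: 
  step 7. node 6  ⊔preds=011111  new=111110  old=111100  +wl: 
  step 8. node 7  ⊔preds=000000  new=100011  old=000011  +wl: 0,2,5
  step 9. node 1  ⊔preds=110111  new=101110  stable
  step 10. node 0  ⊔preds=100011  new=111111  old=011111  +wl: 3,6
  step 11. node 2  ⊔preds=100011  new=100000  stable
  step 12. node 5  ⊔preds=100111  new=110111  stable
  step 13. node 3  ⊔preds=111111  new=000111  stable
  step 14. node 6  ⊔preds=111111  new=111110  stable

Least fixpoint reached:
  node 0: 111111
  node 1: 101110
  node 2: 100000
  node 3: 000111
  node 4: 111111
  node 5: 110111
  node 6: 111110
  node 7: 100011

101110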